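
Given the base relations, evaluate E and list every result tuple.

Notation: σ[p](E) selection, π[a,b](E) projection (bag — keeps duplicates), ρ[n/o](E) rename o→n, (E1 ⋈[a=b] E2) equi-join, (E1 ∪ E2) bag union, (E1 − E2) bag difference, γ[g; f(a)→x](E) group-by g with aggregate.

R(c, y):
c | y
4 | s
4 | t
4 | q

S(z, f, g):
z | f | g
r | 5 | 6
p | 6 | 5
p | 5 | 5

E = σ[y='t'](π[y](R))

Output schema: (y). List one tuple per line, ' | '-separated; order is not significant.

Subexpression sizes:
  R → 3
  π[y](R) → 3
  σ[y='t'](π[y](R)) → 1

== RESULT ==
y
t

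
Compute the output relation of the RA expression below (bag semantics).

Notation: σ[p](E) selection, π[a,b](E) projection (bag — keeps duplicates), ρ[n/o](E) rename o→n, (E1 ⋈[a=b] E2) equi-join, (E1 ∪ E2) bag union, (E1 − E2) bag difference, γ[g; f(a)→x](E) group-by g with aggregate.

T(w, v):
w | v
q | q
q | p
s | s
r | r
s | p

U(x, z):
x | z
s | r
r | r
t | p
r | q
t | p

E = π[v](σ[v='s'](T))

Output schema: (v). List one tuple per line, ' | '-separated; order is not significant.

Stepwise |·|:
  T → 5
  σ[v='s'](T) → 1
  π[v](σ[v='s'](T)) → 1

== RESULT ==
v
s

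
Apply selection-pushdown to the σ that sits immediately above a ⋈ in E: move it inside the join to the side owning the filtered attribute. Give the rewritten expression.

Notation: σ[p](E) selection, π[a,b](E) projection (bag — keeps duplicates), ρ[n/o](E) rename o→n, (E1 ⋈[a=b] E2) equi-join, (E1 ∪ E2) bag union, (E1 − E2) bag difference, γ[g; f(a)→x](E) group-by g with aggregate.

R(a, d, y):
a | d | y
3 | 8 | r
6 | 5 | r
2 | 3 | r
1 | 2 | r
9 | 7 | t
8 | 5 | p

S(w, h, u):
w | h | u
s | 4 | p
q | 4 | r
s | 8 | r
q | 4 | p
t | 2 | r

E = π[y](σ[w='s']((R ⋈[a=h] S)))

σ filters on w, owned by the right side.
E' = π[y]((R ⋈[a=h] σ[w='s'](S)))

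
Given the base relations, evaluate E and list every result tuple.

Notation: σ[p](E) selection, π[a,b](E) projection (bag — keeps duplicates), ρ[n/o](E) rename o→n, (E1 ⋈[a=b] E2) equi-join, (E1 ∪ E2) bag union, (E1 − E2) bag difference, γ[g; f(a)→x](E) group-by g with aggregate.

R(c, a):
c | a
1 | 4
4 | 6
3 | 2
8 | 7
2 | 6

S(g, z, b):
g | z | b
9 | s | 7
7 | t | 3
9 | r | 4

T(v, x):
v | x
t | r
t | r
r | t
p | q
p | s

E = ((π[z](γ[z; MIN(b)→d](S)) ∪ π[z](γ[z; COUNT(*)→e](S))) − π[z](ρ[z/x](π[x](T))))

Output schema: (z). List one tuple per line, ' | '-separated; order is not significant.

Subexpression sizes:
  S → 3
  γ[z; MIN(b)→d](S) → 3
  π[z](γ[z; MIN(b)→d](S)) → 3
  S → 3
  γ[z; COUNT(*)→e](S) → 3
  π[z](γ[z; COUNT(*)→e](S)) → 3
  (π[z](γ[z; MIN(b)→d](S)) ∪ π[z](γ[z; COUNT(*)→e](S))) → 6
  T → 5
  π[x](T) → 5
  ρ[z/x](π[x](T)) → 5
  π[z](ρ[z/x](π[x](T))) → 5
  ((π[z](γ[z; MIN(b)→d](S)) ∪ π[z](γ[z; COUNT(*)→e](S))) − π[z](ρ[z/x](π[x](T)))) → 2

== RESULT ==
z
s
t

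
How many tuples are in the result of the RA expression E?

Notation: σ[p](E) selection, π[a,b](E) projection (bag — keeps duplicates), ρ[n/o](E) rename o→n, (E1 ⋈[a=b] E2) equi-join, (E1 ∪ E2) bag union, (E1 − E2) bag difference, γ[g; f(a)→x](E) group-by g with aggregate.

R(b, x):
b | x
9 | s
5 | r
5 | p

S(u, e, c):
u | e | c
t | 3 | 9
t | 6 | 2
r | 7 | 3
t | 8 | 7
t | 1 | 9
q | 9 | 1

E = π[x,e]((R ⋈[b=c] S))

Stepwise |·|:
  R → 3
  S → 6
  (R ⋈[b=c] S) → 2
  π[x,e]((R ⋈[b=c] S)) → 2

|E| = 2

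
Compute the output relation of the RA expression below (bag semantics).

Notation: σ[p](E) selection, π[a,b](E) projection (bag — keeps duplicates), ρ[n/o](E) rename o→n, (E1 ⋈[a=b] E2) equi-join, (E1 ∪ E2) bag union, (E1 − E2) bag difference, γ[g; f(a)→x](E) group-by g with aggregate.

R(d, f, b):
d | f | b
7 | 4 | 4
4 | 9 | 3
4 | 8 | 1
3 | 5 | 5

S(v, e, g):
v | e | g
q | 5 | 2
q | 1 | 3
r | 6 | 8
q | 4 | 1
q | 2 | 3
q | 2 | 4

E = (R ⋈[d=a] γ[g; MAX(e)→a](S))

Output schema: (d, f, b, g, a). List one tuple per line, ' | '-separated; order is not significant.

Row counts bottom-up:
  R → 4
  S → 6
  γ[g; MAX(e)→a](S) → 5
  (R ⋈[d=a] γ[g; MAX(e)→a](S)) → 2

== RESULT ==
d | f | b | g | a
4 | 8 | 1 | 1 | 4
4 | 9 | 3 | 1 | 4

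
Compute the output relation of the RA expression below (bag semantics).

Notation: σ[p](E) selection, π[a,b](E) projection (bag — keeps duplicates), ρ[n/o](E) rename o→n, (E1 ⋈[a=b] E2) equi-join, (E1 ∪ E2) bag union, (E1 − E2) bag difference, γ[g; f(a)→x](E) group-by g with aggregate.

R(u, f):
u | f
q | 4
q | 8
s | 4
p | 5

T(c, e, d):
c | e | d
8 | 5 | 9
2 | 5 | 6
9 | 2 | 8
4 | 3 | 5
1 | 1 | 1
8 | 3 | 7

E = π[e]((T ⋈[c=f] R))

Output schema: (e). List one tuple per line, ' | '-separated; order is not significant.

Row counts bottom-up:
  T → 6
  R → 4
  (T ⋈[c=f] R) → 4
  π[e]((T ⋈[c=f] R)) → 4

== RESULT ==
e
3
3
3
5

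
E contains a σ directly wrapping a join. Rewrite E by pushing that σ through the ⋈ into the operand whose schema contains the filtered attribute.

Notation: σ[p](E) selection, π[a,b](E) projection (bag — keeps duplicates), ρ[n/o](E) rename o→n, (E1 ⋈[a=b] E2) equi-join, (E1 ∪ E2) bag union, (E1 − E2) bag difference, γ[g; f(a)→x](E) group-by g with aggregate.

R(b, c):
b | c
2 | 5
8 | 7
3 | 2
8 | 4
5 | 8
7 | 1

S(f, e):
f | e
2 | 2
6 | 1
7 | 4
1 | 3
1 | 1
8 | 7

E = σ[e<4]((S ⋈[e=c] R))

σ filters on e, owned by the left side.
E' = (σ[e<4](S) ⋈[e=c] R)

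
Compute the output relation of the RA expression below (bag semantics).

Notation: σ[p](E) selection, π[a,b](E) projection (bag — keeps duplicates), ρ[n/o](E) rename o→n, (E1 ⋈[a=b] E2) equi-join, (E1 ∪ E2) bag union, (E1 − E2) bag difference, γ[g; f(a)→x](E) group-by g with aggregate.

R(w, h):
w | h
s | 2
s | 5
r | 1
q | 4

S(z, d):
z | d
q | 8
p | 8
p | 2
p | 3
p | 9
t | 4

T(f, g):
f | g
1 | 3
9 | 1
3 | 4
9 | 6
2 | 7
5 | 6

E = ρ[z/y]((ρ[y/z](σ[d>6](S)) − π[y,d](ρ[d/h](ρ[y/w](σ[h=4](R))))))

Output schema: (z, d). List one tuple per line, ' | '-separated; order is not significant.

Per-node cardinality:
  S → 6
  σ[d>6](S) → 3
  ρ[y/z](σ[d>6](S)) → 3
  R → 4
  σ[h=4](R) → 1
  ρ[y/w](σ[h=4](R)) → 1
  ρ[d/h](ρ[y/w](σ[h=4](R))) → 1
  π[y,d](ρ[d/h](ρ[y/w](σ[h=4](R)))) → 1
  (ρ[y/z](σ[d>6](S)) − π[y,d](ρ[d/h](ρ[y/w](σ[h=4](R))))) → 3
  ρ[z/y]((ρ[y/z](σ[d>6](S)) − π[y,d](ρ[d/h](ρ[y/w](σ[h=4](R)))))) → 3

== RESULT ==
z | d
p | 8
p | 9
q | 8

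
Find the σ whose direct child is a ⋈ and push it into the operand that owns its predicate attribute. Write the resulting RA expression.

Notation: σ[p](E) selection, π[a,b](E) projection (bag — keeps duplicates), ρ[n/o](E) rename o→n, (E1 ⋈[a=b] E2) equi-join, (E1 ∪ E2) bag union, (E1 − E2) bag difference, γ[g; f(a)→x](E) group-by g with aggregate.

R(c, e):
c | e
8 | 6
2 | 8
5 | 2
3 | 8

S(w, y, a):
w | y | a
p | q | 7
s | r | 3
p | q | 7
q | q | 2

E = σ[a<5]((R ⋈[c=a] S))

σ filters on a, owned by the right side.
E' = (R ⋈[c=a] σ[a<5](S))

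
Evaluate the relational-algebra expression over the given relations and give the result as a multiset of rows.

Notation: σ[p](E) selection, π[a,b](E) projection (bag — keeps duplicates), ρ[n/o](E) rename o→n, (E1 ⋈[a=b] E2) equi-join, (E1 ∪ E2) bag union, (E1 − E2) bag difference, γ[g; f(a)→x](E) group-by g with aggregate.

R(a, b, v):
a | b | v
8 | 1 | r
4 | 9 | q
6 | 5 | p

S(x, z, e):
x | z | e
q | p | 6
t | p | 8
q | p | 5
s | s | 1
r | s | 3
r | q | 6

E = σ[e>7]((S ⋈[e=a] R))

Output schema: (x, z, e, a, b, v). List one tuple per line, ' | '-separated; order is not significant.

Row counts bottom-up:
  S → 6
  R → 3
  (S ⋈[e=a] R) → 3
  σ[e>7]((S ⋈[e=a] R)) → 1

== RESULT ==
x | z | e | a | b | v
t | p | 8 | 8 | 1 | r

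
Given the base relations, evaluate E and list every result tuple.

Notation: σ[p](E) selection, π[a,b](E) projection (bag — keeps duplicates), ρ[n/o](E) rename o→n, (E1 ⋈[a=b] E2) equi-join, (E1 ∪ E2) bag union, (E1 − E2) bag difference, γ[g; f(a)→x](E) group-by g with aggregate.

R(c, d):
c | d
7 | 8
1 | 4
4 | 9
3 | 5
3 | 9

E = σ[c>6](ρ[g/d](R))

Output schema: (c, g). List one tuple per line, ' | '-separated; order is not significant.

Per-node cardinality:
  R → 5
  ρ[g/d](R) → 5
  σ[c>6](ρ[g/d](R)) → 1

== RESULT ==
c | g
7 | 8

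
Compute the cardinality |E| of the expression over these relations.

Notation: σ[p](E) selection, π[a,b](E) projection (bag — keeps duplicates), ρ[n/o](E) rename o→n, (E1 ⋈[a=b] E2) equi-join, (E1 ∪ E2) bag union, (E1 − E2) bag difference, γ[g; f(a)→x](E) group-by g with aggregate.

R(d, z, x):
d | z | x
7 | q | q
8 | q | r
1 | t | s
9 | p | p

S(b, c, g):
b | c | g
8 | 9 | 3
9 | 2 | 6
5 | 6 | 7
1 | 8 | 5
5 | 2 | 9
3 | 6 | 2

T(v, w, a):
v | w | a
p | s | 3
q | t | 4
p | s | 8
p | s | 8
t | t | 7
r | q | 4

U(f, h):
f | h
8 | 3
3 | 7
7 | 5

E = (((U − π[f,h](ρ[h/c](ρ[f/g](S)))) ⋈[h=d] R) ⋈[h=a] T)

Subexpression sizes:
  U → 3
  S → 6
  ρ[f/g](S) → 6
  ρ[h/c](ρ[f/g](S)) → 6
  π[f,h](ρ[h/c](ρ[f/g](S))) → 6
  (U − π[f,h](ρ[h/c](ρ[f/g](S)))) → 3
  R → 4
  ((U − π[f,h](ρ[h/c](ρ[f/g](S)))) ⋈[h=d] R) → 1
  T → 6
  (((U − π[f,h](ρ[h/c](ρ[f/g](S)))) ⋈[h=d] R) ⋈[h=a] T) → 1

|E| = 1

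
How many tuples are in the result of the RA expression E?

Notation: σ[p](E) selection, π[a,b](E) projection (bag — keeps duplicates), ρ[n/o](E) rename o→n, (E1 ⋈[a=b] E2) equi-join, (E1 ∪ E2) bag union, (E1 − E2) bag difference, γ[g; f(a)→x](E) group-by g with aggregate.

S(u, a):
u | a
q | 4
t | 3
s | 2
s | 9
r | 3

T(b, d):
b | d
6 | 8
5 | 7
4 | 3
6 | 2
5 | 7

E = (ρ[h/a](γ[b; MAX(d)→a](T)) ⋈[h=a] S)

Row counts bottom-up:
  T → 5
  γ[b; MAX(d)→a](T) → 3
  ρ[h/a](γ[b; MAX(d)→a](T)) → 3
  S → 5
  (ρ[h/a](γ[b; MAX(d)→a](T)) ⋈[h=a] S) → 2

|E| = 2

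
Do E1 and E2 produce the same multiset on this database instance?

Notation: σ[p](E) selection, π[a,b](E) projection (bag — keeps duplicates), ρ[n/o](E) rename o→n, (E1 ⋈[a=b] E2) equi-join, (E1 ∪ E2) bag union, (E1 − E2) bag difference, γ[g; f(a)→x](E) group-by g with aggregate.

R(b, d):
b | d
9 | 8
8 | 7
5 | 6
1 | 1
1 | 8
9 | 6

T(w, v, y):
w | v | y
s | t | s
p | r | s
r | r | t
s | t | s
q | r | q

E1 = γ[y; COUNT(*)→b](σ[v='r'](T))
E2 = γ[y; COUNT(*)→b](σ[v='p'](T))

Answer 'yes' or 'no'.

E1 subexpression sizes:
  T → 5
  σ[v='r'](T) → 3
  γ[y; COUNT(*)→b](σ[v='r'](T)) → 3
E2 subexpression sizes:
  T → 5
  σ[v='p'](T) → 0
  γ[y; COUNT(*)→b](σ[v='p'](T)) → 0

E1 result:
y | b
q | 1
s | 1
t | 1
E2 result:
y | b
(0 rows)
Witness: ('s', 1) appears 1× in E1 but 0× in E2.

no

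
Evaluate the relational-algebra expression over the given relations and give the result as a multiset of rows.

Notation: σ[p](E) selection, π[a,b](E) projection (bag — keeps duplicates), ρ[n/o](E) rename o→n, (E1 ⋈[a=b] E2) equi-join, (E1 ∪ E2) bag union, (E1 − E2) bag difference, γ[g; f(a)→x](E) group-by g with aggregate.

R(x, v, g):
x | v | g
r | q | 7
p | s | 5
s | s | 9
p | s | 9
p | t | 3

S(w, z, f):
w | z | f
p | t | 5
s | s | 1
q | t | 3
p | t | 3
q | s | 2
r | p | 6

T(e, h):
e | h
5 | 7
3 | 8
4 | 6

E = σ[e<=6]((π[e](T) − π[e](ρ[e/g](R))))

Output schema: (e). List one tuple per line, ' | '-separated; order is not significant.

Per-node cardinality:
  T → 3
  π[e](T) → 3
  R → 5
  ρ[e/g](R) → 5
  π[e](ρ[e/g](R)) → 5
  (π[e](T) − π[e](ρ[e/g](R))) → 1
  σ[e<=6]((π[e](T) − π[e](ρ[e/g](R)))) → 1

== RESULT ==
e
4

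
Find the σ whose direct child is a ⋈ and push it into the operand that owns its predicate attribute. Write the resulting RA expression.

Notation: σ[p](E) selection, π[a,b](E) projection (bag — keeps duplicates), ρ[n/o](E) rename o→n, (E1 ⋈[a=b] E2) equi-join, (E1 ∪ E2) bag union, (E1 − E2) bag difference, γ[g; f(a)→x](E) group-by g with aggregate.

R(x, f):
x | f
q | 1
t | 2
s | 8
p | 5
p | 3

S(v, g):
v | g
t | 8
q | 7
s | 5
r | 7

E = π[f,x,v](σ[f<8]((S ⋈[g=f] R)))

σ filters on f, owned by the right side.
E' = π[f,x,v]((S ⋈[g=f] σ[f<8](R)))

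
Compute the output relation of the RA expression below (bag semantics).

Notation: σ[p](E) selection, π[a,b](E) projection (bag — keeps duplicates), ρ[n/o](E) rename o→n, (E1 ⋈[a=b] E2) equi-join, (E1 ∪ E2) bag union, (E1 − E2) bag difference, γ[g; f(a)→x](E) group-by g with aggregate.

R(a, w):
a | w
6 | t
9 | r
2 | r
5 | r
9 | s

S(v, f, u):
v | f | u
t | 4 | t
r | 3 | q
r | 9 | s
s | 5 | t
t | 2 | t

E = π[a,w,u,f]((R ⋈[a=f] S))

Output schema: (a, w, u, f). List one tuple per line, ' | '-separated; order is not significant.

Subexpression sizes:
  R → 5
  S → 5
  (R ⋈[a=f] S) → 4
  π[a,w,u,f]((R ⋈[a=f] S)) → 4

== RESULT ==
a | w | u | f
2 | r | t | 2
5 | r | t | 5
9 | r | s | 9
9 | s | s | 9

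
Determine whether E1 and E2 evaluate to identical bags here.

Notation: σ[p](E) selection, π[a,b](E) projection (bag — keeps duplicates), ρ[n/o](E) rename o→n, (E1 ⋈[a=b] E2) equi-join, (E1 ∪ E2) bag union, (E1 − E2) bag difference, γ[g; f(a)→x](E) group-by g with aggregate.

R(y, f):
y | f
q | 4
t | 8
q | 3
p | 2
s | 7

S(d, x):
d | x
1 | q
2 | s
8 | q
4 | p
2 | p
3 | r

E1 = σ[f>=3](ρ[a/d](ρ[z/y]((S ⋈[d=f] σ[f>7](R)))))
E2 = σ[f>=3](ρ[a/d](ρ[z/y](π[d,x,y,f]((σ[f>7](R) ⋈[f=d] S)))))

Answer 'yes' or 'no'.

E1 subexpression sizes:
  S → 6
  R → 5
  σ[f>7](R) → 1
  (S ⋈[d=f] σ[f>7](R)) → 1
  ρ[z/y]((S ⋈[d=f] σ[f>7](R))) → 1
  ρ[a/d](ρ[z/y]((S ⋈[d=f] σ[f>7](R)))) → 1
  σ[f>=3](ρ[a/d](ρ[z/y]((S ⋈[d=f] σ[f>7](R))))) → 1
E2 subexpression sizes:
  R → 5
  σ[f>7](R) → 1
  S → 6
  (σ[f>7](R) ⋈[f=d] S) → 1
  π[d,x,y,f]((σ[f>7](R) ⋈[f=d] S)) → 1
  ρ[z/y](π[d,x,y,f]((σ[f>7](R) ⋈[f=d] S))) → 1
  ρ[a/d](ρ[z/y](π[d,x,y,f]((σ[f>7](R) ⋈[f=d] S)))) → 1
  σ[f>=3](ρ[a/d](ρ[z/y](π[d,x,y,f]((σ[f>7](R) ⋈[f=d] S))))) → 1

E1 and E2 produce the same multiset:
a | x | z | f
8 | q | t | 8

yes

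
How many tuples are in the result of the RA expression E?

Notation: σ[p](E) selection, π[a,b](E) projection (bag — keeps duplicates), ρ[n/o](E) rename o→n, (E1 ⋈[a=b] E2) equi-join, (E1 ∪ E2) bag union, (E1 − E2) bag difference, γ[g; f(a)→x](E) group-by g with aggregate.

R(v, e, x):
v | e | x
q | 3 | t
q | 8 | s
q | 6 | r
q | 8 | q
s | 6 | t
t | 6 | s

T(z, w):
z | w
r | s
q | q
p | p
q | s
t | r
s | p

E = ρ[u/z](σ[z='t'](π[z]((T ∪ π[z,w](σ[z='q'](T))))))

Subexpression sizes:
  T → 6
  T → 6
  σ[z='q'](T) → 2
  π[z,w](σ[z='q'](T)) → 2
  (T ∪ π[z,w](σ[z='q'](T))) → 8
  π[z]((T ∪ π[z,w](σ[z='q'](T)))) → 8
  σ[z='t'](π[z]((T ∪ π[z,w](σ[z='q'](T))))) → 1
  ρ[u/z](σ[z='t'](π[z]((T ∪ π[z,w](σ[z='q'](T)))))) → 1

|E| = 1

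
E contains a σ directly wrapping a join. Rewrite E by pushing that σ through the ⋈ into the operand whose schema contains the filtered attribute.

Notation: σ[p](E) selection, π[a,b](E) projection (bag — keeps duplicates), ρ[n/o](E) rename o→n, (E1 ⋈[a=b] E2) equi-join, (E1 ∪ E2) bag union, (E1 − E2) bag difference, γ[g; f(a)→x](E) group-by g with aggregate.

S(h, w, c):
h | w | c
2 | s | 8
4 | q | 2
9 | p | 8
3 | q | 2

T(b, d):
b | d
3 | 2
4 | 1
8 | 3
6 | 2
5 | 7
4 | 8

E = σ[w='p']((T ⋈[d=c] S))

σ filters on w, owned by the right side.
E' = (T ⋈[d=c] σ[w='p'](S))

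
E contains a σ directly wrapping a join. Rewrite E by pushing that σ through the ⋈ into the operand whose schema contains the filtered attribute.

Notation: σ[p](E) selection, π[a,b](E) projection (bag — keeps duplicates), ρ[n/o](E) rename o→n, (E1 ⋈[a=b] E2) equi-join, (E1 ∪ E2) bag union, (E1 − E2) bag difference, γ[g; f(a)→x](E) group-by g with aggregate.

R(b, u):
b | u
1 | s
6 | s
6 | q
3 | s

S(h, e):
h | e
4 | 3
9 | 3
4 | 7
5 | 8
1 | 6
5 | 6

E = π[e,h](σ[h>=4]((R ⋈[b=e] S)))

σ filters on h, owned by the right side.
E' = π[e,h]((R ⋈[b=e] σ[h>=4](S)))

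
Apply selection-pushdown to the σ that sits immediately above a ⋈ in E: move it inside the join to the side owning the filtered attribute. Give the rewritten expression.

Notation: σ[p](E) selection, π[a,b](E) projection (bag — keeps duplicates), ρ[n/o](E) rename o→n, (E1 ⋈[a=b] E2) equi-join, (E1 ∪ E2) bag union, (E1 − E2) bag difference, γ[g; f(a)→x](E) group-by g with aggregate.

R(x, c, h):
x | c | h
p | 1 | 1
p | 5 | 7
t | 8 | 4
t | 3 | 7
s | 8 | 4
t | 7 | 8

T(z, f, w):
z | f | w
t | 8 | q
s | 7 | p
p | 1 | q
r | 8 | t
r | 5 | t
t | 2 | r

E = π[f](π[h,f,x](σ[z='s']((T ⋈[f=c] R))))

σ filters on z, owned by the left side.
E' = π[f](π[h,f,x]((σ[z='s'](T) ⋈[f=c] R)))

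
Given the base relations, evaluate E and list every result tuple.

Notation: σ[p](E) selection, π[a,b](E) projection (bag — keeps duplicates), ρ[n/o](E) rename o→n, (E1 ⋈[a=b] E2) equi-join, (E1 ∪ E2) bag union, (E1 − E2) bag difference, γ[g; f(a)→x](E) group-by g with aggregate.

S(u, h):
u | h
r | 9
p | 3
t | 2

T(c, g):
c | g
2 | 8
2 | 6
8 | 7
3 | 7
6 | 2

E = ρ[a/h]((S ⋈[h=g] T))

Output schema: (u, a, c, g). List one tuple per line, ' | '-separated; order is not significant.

Per-node cardinality:
  S → 3
  T → 5
  (S ⋈[h=g] T) → 1
  ρ[a/h]((S ⋈[h=g] T)) → 1

== RESULT ==
u | a | c | g
t | 2 | 6 | 2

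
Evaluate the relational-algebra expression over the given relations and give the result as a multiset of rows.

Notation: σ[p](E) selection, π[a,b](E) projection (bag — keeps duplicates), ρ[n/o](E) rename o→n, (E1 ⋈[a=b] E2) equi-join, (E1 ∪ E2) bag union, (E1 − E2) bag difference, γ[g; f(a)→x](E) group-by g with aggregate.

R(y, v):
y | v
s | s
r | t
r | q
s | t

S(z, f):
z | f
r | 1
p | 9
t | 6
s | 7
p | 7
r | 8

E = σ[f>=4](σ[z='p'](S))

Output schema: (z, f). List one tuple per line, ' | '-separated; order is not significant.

Row counts bottom-up:
  S → 6
  σ[z='p'](S) → 2
  σ[f>=4](σ[z='p'](S)) → 2

== RESULT ==
z | f
p | 7
p | 9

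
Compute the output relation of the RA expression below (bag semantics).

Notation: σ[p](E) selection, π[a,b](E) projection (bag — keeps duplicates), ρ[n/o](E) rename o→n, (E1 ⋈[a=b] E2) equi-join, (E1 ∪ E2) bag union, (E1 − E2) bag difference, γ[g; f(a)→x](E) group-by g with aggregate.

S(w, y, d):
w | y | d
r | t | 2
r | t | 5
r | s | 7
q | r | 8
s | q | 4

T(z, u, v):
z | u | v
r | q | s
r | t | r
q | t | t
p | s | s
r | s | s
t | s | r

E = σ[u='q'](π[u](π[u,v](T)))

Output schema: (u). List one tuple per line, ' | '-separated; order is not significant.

Per-node cardinality:
  T → 6
  π[u,v](T) → 6
  π[u](π[u,v](T)) → 6
  σ[u='q'](π[u](π[u,v](T))) → 1

== RESULT ==
u
q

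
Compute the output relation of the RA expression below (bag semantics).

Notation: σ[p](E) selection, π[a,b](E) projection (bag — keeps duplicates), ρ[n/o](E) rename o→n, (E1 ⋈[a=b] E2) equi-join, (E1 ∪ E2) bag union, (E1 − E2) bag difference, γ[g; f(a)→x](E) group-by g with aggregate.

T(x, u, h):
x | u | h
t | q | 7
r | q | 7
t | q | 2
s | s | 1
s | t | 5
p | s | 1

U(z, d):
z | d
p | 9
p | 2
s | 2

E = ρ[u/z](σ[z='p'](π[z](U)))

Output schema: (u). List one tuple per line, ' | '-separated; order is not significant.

Stepwise |·|:
  U → 3
  π[z](U) → 3
  σ[z='p'](π[z](U)) → 2
  ρ[u/z](σ[z='p'](π[z](U))) → 2

== RESULT ==
u
p
p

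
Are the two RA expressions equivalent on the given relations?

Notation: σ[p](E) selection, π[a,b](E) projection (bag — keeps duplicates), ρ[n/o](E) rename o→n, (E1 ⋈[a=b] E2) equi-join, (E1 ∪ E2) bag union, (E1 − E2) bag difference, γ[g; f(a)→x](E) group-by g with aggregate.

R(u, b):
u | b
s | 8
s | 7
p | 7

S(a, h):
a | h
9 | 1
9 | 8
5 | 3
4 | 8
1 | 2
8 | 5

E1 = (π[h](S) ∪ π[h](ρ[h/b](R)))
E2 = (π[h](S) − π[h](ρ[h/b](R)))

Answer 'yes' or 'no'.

E1 per-node cardinality:
  S → 6
  π[h](S) → 6
  R → 3
  ρ[h/b](R) → 3
  π[h](ρ[h/b](R)) → 3
  (π[h](S) ∪ π[h](ρ[h/b](R))) → 9
E2 per-node cardinality:
  S → 6
  π[h](S) → 6
  R → 3
  ρ[h/b](R) → 3
  π[h](ρ[h/b](R)) → 3
  (π[h](S) − π[h](ρ[h/b](R))) → 5

E1 result:
h
1
2
3
5
7
7
8
8
8
E2 result:
h
1
2
3
5
8
Witness: (8,) appears 3× in E1 but 1× in E2.

no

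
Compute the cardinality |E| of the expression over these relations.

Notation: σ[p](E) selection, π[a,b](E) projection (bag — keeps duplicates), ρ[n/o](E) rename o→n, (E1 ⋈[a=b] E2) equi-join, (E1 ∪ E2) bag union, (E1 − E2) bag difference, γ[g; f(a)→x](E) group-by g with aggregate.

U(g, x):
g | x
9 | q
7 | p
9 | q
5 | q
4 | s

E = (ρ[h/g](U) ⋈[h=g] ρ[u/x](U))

Stepwise |·|:
  U → 5
  ρ[h/g](U) → 5
  U → 5
  ρ[u/x](U) → 5
  (ρ[h/g](U) ⋈[h=g] ρ[u/x](U)) → 7

|E| = 7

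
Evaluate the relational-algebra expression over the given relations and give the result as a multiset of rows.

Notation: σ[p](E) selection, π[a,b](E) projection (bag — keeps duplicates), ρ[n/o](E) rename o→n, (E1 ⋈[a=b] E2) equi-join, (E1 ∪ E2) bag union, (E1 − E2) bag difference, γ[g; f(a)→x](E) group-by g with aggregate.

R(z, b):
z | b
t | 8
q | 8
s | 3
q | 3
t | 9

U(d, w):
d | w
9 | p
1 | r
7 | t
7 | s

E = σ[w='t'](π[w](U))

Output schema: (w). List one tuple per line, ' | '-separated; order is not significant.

Stepwise |·|:
  U → 4
  π[w](U) → 4
  σ[w='t'](π[w](U)) → 1

== RESULT ==
w
t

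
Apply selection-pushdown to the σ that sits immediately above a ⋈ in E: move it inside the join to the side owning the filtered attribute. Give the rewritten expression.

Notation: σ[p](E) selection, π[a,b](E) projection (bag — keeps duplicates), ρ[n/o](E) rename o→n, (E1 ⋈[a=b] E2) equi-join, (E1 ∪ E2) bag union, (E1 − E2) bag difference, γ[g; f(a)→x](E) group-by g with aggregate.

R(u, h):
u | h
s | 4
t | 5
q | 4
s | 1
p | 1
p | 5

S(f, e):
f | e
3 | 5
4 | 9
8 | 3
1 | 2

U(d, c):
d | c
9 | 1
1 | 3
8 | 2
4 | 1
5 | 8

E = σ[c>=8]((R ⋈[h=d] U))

σ filters on c, owned by the right side.
E' = (R ⋈[h=d] σ[c>=8](U))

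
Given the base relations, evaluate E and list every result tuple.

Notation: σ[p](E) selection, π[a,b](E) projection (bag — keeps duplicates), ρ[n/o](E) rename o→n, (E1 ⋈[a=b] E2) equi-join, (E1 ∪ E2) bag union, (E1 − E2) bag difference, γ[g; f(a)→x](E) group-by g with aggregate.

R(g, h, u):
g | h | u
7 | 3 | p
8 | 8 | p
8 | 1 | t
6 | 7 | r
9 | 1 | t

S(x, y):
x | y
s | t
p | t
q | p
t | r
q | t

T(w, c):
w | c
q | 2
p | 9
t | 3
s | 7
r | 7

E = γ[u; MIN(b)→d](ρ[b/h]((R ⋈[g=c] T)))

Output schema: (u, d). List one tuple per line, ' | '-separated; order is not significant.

Per-node cardinality:
  R → 5
  T → 5
  (R ⋈[g=c] T) → 3
  ρ[b/h]((R ⋈[g=c] T)) → 3
  γ[u; MIN(b)→d](ρ[b/h]((R ⋈[g=c] T))) → 2

== RESULT ==
u | d
p | 3
t | 1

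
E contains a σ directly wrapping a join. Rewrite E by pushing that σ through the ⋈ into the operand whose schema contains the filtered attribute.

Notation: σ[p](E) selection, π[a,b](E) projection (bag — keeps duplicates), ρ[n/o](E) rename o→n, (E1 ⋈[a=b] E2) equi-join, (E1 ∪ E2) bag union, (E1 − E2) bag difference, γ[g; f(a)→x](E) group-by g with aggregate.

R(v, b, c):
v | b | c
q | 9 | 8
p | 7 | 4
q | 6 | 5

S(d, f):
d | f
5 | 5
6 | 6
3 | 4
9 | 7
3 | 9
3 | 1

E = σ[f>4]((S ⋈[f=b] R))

σ filters on f, owned by the left side.
E' = (σ[f>4](S) ⋈[f=b] R)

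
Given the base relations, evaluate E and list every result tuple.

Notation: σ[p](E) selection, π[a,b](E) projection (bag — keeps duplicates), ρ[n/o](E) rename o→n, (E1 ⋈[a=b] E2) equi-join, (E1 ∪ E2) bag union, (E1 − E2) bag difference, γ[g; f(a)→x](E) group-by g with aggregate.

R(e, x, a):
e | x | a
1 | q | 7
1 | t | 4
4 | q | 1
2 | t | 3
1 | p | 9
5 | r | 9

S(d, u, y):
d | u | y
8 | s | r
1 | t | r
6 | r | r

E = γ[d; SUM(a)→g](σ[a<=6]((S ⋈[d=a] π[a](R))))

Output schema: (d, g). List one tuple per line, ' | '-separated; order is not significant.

Per-node cardinality:
  S → 3
  R → 6
  π[a](R) → 6
  (S ⋈[d=a] π[a](R)) → 1
  σ[a<=6]((S ⋈[d=a] π[a](R))) → 1
  γ[d; SUM(a)→g](σ[a<=6]((S ⋈[d=a] π[a](R)))) → 1

== RESULT ==
d | g
1 | 1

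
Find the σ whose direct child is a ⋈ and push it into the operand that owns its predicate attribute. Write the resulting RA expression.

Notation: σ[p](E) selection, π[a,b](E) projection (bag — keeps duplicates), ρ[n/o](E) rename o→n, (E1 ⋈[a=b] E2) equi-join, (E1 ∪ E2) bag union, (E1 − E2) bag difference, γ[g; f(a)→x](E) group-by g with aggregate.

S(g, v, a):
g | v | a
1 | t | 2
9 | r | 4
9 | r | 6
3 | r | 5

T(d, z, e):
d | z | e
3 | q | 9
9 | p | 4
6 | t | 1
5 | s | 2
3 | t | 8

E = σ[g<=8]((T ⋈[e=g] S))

σ filters on g, owned by the right side.
E' = (T ⋈[e=g] σ[g<=8](S))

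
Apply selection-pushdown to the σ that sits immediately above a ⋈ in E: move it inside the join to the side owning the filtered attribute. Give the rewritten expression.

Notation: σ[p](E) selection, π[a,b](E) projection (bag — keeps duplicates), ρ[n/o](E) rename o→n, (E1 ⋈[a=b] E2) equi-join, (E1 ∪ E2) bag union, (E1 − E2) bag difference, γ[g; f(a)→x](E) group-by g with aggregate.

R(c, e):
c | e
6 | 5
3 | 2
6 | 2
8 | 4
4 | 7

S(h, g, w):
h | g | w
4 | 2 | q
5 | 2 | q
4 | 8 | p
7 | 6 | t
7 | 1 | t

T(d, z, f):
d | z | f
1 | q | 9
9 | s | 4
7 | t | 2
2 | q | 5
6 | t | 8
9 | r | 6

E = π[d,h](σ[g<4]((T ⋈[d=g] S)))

σ filters on g, owned by the right side.
E' = π[d,h]((T ⋈[d=g] σ[g<4](S)))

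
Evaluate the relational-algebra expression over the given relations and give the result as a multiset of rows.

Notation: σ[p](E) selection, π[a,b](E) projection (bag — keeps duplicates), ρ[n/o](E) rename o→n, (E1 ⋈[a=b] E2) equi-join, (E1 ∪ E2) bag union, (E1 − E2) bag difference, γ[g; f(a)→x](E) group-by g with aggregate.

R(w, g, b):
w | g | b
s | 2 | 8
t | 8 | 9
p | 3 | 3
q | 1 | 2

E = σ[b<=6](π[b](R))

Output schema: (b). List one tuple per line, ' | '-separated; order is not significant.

Stepwise |·|:
  R → 4
  π[b](R) → 4
  σ[b<=6](π[b](R)) → 2

== RESULT ==
b
2
3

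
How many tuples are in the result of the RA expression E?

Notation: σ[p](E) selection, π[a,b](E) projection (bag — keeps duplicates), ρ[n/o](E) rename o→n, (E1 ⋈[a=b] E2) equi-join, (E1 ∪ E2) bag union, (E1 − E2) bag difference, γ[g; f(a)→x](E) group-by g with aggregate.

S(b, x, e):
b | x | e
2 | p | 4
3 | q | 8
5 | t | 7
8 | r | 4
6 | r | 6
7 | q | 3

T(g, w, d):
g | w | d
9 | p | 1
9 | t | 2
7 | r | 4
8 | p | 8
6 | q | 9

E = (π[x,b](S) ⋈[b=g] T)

Row counts bottom-up:
  S → 6
  π[x,b](S) → 6
  T → 5
  (π[x,b](S) ⋈[b=g] T) → 3

|E| = 3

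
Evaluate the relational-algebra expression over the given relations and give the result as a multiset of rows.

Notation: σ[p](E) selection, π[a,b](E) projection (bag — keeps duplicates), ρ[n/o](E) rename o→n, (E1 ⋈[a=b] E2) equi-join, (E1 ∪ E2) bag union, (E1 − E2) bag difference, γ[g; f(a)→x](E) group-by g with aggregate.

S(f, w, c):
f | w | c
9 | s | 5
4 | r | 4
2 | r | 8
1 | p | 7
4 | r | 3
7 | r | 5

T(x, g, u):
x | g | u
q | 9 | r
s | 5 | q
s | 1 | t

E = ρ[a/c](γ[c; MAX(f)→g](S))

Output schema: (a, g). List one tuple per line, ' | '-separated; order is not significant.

Stepwise |·|:
  S → 6
  γ[c; MAX(f)→g](S) → 5
  ρ[a/c](γ[c; MAX(f)→g](S)) → 5

== RESULT ==
a | g
3 | 4
4 | 4
5 | 9
7 | 1
8 | 2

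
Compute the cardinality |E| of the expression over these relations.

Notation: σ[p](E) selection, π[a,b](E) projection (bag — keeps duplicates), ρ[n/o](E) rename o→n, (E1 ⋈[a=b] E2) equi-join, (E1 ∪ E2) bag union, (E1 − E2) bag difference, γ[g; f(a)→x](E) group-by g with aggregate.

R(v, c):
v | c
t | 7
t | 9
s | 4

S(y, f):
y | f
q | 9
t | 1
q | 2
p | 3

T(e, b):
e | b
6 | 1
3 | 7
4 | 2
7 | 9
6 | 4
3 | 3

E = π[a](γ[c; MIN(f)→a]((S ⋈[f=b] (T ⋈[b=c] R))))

Stepwise |·|:
  S → 4
  T → 6
  R → 3
  (T ⋈[b=c] R) → 3
  (S ⋈[f=b] (T ⋈[b=c] R)) → 1
  γ[c; MIN(f)→a]((S ⋈[f=b] (T ⋈[b=c] R))) → 1
  π[a](γ[c; MIN(f)→a]((S ⋈[f=b] (T ⋈[b=c] R)))) → 1

|E| = 1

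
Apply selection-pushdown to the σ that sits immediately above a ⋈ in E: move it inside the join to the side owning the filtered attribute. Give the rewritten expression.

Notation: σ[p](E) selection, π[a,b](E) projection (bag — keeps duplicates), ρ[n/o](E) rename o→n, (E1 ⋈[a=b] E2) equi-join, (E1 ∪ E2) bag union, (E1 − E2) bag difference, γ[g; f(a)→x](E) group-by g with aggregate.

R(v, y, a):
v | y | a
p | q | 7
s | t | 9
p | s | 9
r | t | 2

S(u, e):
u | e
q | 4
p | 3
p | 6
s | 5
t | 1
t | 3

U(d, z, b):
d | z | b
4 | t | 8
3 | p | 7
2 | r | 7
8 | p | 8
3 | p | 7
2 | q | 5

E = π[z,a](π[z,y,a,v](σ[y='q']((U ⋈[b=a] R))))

σ filters on y, owned by the right side.
E' = π[z,a](π[z,y,a,v]((U ⋈[b=a] σ[y='q'](R))))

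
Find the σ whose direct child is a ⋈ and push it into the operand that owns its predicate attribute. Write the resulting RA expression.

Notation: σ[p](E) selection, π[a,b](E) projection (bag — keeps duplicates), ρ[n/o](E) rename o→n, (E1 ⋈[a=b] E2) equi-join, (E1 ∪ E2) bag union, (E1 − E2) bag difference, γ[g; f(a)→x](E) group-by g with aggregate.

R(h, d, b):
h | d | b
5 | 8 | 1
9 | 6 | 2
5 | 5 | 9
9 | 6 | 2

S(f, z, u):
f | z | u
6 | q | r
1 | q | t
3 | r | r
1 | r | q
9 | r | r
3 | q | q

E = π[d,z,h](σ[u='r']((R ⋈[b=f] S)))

σ filters on u, owned by the right side.
E' = π[d,z,h]((R ⋈[b=f] σ[u='r'](S)))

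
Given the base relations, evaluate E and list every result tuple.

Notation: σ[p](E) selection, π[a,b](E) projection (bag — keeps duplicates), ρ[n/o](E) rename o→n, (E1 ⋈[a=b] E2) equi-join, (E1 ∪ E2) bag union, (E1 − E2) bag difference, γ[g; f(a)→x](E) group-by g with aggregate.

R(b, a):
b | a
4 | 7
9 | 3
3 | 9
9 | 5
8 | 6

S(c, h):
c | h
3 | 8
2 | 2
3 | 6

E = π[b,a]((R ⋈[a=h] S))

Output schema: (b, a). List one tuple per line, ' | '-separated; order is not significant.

Stepwise |·|:
  R → 5
  S → 3
  (R ⋈[a=h] S) → 1
  π[b,a]((R ⋈[a=h] S)) → 1

== RESULT ==
b | a
8 | 6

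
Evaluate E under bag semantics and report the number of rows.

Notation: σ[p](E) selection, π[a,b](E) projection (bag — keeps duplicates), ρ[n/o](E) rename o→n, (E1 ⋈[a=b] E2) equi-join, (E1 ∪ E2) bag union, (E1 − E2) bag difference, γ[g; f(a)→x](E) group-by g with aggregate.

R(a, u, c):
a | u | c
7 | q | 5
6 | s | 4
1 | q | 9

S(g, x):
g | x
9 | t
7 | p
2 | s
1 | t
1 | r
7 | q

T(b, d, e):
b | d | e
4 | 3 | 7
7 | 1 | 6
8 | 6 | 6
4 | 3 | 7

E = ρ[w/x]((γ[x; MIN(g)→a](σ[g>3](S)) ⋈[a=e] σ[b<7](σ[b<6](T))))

Subexpression sizes:
  S → 6
  σ[g>3](S) → 3
  γ[x; MIN(g)→a](σ[g>3](S)) → 3
  T → 4
  σ[b<6](T) → 2
  σ[b<7](σ[b<6](T)) → 2
  (γ[x; MIN(g)→a](σ[g>3](S)) ⋈[a=e] σ[b<7](σ[b<6](T))) → 4
  ρ[w/x]((γ[x; MIN(g)→a](σ[g>3](S)) ⋈[a=e] σ[b<7](σ[b<6](T)))) → 4

|E| = 4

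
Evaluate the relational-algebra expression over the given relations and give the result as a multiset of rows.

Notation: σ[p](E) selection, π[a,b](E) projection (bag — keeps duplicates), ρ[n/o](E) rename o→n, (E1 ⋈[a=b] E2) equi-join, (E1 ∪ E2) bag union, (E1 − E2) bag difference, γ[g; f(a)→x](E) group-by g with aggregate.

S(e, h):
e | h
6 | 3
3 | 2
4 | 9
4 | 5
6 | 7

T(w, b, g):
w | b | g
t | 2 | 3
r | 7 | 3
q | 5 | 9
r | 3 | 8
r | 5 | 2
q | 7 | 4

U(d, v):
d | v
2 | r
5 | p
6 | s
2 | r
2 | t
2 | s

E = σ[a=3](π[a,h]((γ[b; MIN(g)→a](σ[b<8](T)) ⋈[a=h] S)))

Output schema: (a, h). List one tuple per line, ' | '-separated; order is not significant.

Per-node cardinality:
  T → 6
  σ[b<8](T) → 6
  γ[b; MIN(g)→a](σ[b<8](T)) → 4
  S → 5
  (γ[b; MIN(g)→a](σ[b<8](T)) ⋈[a=h] S) → 3
  π[a,h]((γ[b; MIN(g)→a](σ[b<8](T)) ⋈[a=h] S)) → 3
  σ[a=3](π[a,h]((γ[b; MIN(g)→a](σ[b<8](T)) ⋈[a=h] S))) → 2

== RESULT ==
a | h
3 | 3
3 | 3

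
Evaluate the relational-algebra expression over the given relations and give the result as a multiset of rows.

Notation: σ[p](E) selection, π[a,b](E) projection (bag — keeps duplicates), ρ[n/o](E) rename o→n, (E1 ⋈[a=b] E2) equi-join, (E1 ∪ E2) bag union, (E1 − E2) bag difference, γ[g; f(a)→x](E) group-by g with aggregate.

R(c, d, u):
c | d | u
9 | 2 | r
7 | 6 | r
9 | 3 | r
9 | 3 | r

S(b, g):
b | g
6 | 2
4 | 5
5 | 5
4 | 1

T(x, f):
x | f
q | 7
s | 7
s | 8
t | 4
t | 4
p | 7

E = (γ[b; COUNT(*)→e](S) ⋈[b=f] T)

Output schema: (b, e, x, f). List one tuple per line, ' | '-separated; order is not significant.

Row counts bottom-up:
  S → 4
  γ[b; COUNT(*)→e](S) → 3
  T → 6
  (γ[b; COUNT(*)→e](S) ⋈[b=f] T) → 2

== RESULT ==
b | e | x | f
4 | 2 | t | 4
4 | 2 | t | 4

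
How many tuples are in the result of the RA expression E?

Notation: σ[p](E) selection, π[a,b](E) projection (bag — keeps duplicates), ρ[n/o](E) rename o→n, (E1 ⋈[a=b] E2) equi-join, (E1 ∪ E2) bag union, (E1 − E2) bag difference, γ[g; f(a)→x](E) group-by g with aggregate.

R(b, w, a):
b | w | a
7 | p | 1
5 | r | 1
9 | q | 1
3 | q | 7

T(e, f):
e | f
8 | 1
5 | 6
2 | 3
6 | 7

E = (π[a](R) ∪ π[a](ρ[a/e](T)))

Stepwise |·|:
  R → 4
  π[a](R) → 4
  T → 4
  ρ[a/e](T) → 4
  π[a](ρ[a/e](T)) → 4
  (π[a](R) ∪ π[a](ρ[a/e](T))) → 8

|E| = 8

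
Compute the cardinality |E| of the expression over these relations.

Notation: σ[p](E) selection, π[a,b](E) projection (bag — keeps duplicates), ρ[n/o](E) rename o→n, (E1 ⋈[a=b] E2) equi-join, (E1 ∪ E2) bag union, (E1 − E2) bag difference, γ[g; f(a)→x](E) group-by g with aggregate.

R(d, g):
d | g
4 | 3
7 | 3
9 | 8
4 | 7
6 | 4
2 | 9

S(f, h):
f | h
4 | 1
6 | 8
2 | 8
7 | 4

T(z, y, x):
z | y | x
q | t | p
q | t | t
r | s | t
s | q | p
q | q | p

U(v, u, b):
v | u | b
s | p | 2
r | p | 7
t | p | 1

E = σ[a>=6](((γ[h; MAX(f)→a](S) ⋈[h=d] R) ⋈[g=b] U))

Row counts bottom-up:
  S → 4
  γ[h; MAX(f)→a](S) → 3
  R → 6
  (γ[h; MAX(f)→a](S) ⋈[h=d] R) → 2
  U → 3
  ((γ[h; MAX(f)→a](S) ⋈[h=d] R) ⋈[g=b] U) → 1
  σ[a>=6](((γ[h; MAX(f)→a](S) ⋈[h=d] R) ⋈[g=b] U)) → 1

|E| = 1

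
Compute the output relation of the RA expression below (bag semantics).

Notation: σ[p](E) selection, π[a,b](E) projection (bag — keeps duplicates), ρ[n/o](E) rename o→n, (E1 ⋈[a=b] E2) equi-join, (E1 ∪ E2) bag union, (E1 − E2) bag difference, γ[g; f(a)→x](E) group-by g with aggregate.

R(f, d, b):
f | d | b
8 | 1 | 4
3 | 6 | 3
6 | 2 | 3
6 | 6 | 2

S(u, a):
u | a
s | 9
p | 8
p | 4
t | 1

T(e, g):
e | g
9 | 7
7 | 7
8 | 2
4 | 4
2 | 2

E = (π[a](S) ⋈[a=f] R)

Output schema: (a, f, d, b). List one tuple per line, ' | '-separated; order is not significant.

Stepwise |·|:
  S → 4
  π[a](S) → 4
  R → 4
  (π[a](S) ⋈[a=f] R) → 1

== RESULT ==
a | f | d | b
8 | 8 | 1 | 4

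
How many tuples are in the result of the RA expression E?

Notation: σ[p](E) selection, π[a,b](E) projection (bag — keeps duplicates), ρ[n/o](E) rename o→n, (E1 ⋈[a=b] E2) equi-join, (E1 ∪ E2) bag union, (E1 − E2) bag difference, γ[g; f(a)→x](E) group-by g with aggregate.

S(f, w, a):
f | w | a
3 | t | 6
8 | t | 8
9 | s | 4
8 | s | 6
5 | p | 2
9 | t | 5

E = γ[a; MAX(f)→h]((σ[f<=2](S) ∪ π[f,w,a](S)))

Subexpression sizes:
  S → 6
  σ[f<=2](S) → 0
  S → 6
  π[f,w,a](S) → 6
  (σ[f<=2](S) ∪ π[f,w,a](S)) → 6
  γ[a; MAX(f)→h]((σ[f<=2](S) ∪ π[f,w,a](S))) → 5

|E| = 5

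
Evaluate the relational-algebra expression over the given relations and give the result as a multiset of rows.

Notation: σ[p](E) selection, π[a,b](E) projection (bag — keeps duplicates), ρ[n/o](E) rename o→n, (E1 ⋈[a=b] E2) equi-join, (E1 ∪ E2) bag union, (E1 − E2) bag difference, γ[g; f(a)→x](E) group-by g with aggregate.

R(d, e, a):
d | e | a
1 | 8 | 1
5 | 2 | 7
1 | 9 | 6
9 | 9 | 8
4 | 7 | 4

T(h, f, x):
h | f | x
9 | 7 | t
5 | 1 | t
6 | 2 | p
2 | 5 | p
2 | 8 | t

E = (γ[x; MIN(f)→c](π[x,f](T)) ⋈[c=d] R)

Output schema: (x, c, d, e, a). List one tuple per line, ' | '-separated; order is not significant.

Per-node cardinality:
  T → 5
  π[x,f](T) → 5
  γ[x; MIN(f)→c](π[x,f](T)) → 2
  R → 5
  (γ[x; MIN(f)→c](π[x,f](T)) ⋈[c=d] R) → 2

== RESULT ==
x | c | d | e | a
t | 1 | 1 | 8 | 1
t | 1 | 1 | 9 | 6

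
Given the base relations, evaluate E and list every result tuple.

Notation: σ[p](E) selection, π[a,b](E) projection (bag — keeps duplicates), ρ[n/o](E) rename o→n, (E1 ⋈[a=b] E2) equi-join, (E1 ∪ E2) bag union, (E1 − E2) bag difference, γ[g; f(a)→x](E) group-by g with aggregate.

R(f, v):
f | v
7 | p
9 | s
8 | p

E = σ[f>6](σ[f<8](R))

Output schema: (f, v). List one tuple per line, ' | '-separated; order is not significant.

Per-node cardinality:
  R → 3
  σ[f<8](R) → 1
  σ[f>6](σ[f<8](R)) → 1

== RESULT ==
f | v
7 | p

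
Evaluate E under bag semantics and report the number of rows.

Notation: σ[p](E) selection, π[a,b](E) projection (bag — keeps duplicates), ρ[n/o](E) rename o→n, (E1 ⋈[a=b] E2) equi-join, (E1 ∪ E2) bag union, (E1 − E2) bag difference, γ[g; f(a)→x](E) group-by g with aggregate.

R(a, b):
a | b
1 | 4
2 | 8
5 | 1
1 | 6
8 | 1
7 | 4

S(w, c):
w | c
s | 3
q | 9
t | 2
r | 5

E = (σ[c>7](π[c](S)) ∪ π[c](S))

Per-node cardinality:
  S → 4
  π[c](S) → 4
  σ[c>7](π[c](S)) → 1
  S → 4
  π[c](S) → 4
  (σ[c>7](π[c](S)) ∪ π[c](S)) → 5

|E| = 5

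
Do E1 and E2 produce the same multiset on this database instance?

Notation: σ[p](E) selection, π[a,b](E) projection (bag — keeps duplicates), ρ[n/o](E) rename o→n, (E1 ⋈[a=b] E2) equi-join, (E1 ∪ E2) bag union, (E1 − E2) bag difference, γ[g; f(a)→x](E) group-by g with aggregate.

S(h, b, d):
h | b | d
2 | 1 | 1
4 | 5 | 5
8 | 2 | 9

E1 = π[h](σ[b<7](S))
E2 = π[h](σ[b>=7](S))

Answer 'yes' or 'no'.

E1 row counts bottom-up:
  S → 3
  σ[b<7](S) → 3
  π[h](σ[b<7](S)) → 3
E2 row counts bottom-up:
  S → 3
  σ[b>=7](S) → 0
  π[h](σ[b>=7](S)) → 0

E1 result:
h
2
4
8
E2 result:
h
(0 rows)
Witness: (2,) appears 1× in E1 but 0× in E2.

no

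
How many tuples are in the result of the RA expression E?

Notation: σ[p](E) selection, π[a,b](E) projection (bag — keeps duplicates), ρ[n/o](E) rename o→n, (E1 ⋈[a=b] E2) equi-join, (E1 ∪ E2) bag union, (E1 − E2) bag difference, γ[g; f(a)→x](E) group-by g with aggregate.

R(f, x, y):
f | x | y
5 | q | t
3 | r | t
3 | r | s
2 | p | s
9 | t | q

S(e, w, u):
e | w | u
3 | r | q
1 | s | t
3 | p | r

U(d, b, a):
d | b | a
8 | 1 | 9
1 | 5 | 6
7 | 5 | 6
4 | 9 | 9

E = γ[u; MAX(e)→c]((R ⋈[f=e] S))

Per-node cardinality:
  R → 5
  S → 3
  (R ⋈[f=e] S) → 4
  γ[u; MAX(e)→c]((R ⋈[f=e] S)) → 2

|E| = 2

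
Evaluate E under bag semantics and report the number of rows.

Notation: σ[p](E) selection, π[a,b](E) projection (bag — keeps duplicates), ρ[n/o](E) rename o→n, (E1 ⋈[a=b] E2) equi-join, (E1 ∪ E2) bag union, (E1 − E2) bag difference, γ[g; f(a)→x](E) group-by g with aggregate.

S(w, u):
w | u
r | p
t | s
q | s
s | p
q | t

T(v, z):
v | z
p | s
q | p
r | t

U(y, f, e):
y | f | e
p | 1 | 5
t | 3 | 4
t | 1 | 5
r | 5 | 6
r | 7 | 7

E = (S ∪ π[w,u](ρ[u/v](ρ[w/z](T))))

Stepwise |·|:
  S → 5
  T → 3
  ρ[w/z](T) → 3
  ρ[u/v](ρ[w/z](T)) → 3
  π[w,u](ρ[u/v](ρ[w/z](T))) → 3
  (S ∪ π[w,u](ρ[u/v](ρ[w/z](T)))) → 8

|E| = 8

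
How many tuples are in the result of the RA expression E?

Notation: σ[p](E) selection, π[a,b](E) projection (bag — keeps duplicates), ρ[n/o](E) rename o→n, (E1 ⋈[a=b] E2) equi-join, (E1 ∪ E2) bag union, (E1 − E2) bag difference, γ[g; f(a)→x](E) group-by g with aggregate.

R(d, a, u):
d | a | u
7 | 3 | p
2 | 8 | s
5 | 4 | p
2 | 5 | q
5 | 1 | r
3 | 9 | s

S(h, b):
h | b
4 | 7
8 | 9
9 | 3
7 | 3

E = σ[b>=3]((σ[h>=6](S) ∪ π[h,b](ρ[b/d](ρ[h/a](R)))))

Per-node cardinality:
  S → 4
  σ[h>=6](S) → 3
  R → 6
  ρ[h/a](R) → 6
  ρ[b/d](ρ[h/a](R)) → 6
  π[h,b](ρ[b/d](ρ[h/a](R))) → 6
  (σ[h>=6](S) ∪ π[h,b](ρ[b/d](ρ[h/a](R)))) → 9
  σ[b>=3]((σ[h>=6](S) ∪ π[h,b](ρ[b/d](ρ[h/a](R))))) → 7

|E| = 7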